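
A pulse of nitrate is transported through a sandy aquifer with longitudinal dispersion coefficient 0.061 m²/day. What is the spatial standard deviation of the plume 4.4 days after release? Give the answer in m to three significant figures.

0.733 m

Dispersive spreading gives a Gaussian with σ² = 2Dt; advection only shifts the center.
σ = √(2 × 0.061 × 4.4) = 0.733 m.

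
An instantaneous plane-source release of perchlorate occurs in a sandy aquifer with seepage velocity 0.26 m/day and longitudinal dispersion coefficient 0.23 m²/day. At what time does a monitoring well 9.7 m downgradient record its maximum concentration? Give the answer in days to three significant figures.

34.1 days

For the 1D instantaneous-source solution, setting ∂C/∂t = 0 at fixed x gives v²t² + 2Dt − x² = 0, so t = (√(D² + v²x²) − D)/v².
√(D² + v²x²) = √(0.23² + 0.26² × 9.7²) = 2.532; v² = 0.0676.
t = (2.532 − 0.23)/0.0676 = 34.1 days (vs. the pure-advection estimate x/v = 37.3 d).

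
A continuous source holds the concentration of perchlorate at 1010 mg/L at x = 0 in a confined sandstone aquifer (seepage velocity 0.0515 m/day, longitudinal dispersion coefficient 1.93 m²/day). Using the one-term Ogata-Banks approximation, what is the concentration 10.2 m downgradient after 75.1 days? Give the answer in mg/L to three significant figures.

359 mg/L

For a continuous step input, C/C₀ ≈ ½·erfc((x−vt)/(2√(Dt))).
vt = 0.0515 × 75.1 = 3.86765 m and 2√(Dt) = 2√(1.93 × 75.1) = 24.08 m.
Argument (x−vt)/(2√(Dt)) = (10.2 − 3.86765)/24.08 = 0.2630; ½·erfc(0.2630) = 0.3550.
C = 1010 × 0.3550 = 359 mg/L.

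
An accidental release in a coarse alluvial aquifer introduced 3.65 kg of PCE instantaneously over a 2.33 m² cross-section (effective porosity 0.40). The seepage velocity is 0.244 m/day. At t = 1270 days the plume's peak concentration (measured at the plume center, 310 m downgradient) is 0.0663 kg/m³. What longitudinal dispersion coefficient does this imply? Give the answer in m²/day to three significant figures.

At the plume center C_max = M/(n_e·A·√(4πDt)), so D = M²/(4πt·(n_e·A·C_max)²).
n_e·A·C_max = 0.40 × 2.33 × 0.0663 = 0.06179 kg/m.
D = 3.65²/(4π × 1270 × 0.06179²) = 0.219 m²/day.

0.219 m²/day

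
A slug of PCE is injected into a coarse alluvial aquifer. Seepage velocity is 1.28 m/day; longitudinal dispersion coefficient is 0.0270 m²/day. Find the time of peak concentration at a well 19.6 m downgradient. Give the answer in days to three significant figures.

For the 1D instantaneous-source solution, setting ∂C/∂t = 0 at fixed x gives v²t² + 2Dt − x² = 0, so t = (√(D² + v²x²) − D)/v².
√(D² + v²x²) = √(0.0270² + 1.28² × 19.6²) = 25.09; v² = 1.6384.
t = (25.09 − 0.0270)/1.6384 = 15.3 days (vs. the pure-advection estimate x/v = 15.3 d).

15.3 days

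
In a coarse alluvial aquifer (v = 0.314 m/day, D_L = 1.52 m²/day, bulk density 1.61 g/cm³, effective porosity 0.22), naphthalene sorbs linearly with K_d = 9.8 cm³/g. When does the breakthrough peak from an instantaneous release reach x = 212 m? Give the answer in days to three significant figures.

Retardation factor R = 1 + ρ_b·K_d/n = 1 + 1.61 × 9.8/0.22 = 72.72.
Sorption retards both mechanisms: v_R = v/R = 0.004318 m/day, D_R = D/R = 0.02090 m²/day.
Peak time from v_R²t² + 2D_R t − x² = 0: t = (√(D_R² + v_R²x²) − D_R)/v_R².
√(D_R² + v_R²x²) = √(0.02090² + 0.004318² × 212²) = 0.9157; v_R² = 1.865e-05.
t = (0.9157 − 0.02090)/1.865e-05 = 48000 days.

48000 days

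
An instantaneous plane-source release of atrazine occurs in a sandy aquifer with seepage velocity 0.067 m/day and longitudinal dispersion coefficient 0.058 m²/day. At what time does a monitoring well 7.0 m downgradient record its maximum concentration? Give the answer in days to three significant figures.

For the 1D instantaneous-source solution, setting ∂C/∂t = 0 at fixed x gives v²t² + 2Dt − x² = 0, so t = (√(D² + v²x²) − D)/v².
√(D² + v²x²) = √(0.058² + 0.067² × 7.0²) = 0.4726; v² = 0.004489.
t = (0.4726 − 0.058)/0.004489 = 92.4 days (vs. the pure-advection estimate x/v = 104 d).

92.4 days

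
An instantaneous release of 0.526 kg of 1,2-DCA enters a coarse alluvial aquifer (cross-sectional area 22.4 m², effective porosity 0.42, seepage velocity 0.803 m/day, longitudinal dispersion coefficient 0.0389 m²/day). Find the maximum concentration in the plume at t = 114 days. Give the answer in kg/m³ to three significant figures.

The peak of an instantaneous 1D plume sits at x = vt; there the Gaussian factor is 1 and C_max = M/(n_e·A·√(4πDt)), where n_e·A is the pore area the mass is dissolved in.
√(4πDt) = √(4π × 0.0389 × 114) = 7.465 m, so C_max = 0.526/(0.42 × 22.4 × 7.465) = 0.00749 kg/m³.

0.00749 kg/m³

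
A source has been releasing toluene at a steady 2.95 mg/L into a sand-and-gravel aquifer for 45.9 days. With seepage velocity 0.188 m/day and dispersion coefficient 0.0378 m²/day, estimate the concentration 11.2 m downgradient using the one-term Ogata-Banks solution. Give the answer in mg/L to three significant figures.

0.247 mg/L

For a continuous step input, C/C₀ ≈ ½·erfc((x−vt)/(2√(Dt))).
vt = 0.188 × 45.9 = 8.6292 m and 2√(Dt) = 2√(0.0378 × 45.9) = 2.634 m.
Argument (x−vt)/(2√(Dt)) = (11.2 − 8.6292)/2.634 = 0.9760; ½·erfc(0.9760) = 0.08375.
C = 2.95 × 0.08375 = 0.247 mg/L.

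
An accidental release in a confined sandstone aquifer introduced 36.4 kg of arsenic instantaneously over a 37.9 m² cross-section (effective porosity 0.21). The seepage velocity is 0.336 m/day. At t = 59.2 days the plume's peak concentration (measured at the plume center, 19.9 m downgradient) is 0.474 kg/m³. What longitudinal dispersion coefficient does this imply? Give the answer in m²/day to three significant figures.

At the plume center C_max = M/(n_e·A·√(4πDt)), so D = M²/(4πt·(n_e·A·C_max)²).
n_e·A·C_max = 0.21 × 37.9 × 0.474 = 3.773 kg/m.
D = 36.4²/(4π × 59.2 × 3.773²) = 0.125 m²/day.

0.125 m²/day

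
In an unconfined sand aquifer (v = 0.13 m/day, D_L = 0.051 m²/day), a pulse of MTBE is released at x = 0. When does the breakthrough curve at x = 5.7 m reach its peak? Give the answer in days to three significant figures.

For the 1D instantaneous-source solution, setting ∂C/∂t = 0 at fixed x gives v²t² + 2Dt − x² = 0, so t = (√(D² + v²x²) − D)/v².
√(D² + v²x²) = √(0.051² + 0.13² × 5.7²) = 0.7428; v² = 0.0169.
t = (0.7428 − 0.051)/0.0169 = 40.9 days (vs. the pure-advection estimate x/v = 43.8 d).

40.9 days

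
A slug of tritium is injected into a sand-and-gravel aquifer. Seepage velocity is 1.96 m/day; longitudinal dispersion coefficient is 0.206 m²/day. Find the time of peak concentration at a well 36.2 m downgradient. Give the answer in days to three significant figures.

18.4 days

For the 1D instantaneous-source solution, setting ∂C/∂t = 0 at fixed x gives v²t² + 2Dt − x² = 0, so t = (√(D² + v²x²) − D)/v².
√(D² + v²x²) = √(0.206² + 1.96² × 36.2²) = 70.95; v² = 3.8416.
t = (70.95 − 0.206)/3.8416 = 18.4 days (vs. the pure-advection estimate x/v = 18.5 d).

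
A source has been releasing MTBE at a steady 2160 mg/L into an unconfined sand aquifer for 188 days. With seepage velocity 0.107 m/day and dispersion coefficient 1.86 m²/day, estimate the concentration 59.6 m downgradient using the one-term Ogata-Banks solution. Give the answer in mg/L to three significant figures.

146 mg/L

For a continuous step input, C/C₀ ≈ ½·erfc((x−vt)/(2√(Dt))).
vt = 0.107 × 188 = 20.116 m and 2√(Dt) = 2√(1.86 × 188) = 37.40 m.
Argument (x−vt)/(2√(Dt)) = (59.6 − 20.116)/37.40 = 1.056; ½·erfc(1.056) = 0.06767.
C = 2160 × 0.06767 = 146 mg/L.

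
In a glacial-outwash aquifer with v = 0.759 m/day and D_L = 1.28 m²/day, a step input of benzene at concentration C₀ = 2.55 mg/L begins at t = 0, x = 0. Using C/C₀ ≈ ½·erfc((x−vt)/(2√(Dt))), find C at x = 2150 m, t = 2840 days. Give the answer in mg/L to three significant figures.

1.34 mg/L

For a continuous step input, C/C₀ ≈ ½·erfc((x−vt)/(2√(Dt))).
vt = 0.759 × 2840 = 2155.56 m and 2√(Dt) = 2√(1.28 × 2840) = 120.6 m.
Argument (x−vt)/(2√(Dt)) = (2150 − 2155.56)/120.6 = -0.04610; ½·erfc(-0.04610) = 0.5260.
C = 2.55 × 0.5260 = 1.34 mg/L.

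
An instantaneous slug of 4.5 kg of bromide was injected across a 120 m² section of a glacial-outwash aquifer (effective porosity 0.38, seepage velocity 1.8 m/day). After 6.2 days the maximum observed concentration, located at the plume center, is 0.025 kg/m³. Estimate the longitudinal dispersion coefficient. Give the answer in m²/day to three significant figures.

0.200 m²/day

At the plume center C_max = M/(n_e·A·√(4πDt)), so D = M²/(4πt·(n_e·A·C_max)²).
n_e·A·C_max = 0.38 × 120 × 0.025 = 1.140 kg/m.
D = 4.5²/(4π × 6.2 × 1.140²) = 0.200 m²/day.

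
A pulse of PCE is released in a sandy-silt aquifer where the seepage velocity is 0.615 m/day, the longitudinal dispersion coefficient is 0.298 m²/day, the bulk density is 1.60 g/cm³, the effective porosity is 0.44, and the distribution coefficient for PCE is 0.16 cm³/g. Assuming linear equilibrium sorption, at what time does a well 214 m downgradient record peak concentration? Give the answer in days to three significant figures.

549 days

Retardation factor R = 1 + ρ_b·K_d/n = 1 + 1.60 × 0.16/0.44 = 1.582.
Sorption retards both mechanisms: v_R = v/R = 0.3887 m/day, D_R = D/R = 0.1884 m²/day.
Peak time from v_R²t² + 2D_R t − x² = 0: t = (√(D_R² + v_R²x²) − D_R)/v_R².
√(D_R² + v_R²x²) = √(0.1884² + 0.3887² × 214²) = 83.18; v_R² = 0.1511.
t = (83.18 − 0.1884)/0.1511 = 549 days.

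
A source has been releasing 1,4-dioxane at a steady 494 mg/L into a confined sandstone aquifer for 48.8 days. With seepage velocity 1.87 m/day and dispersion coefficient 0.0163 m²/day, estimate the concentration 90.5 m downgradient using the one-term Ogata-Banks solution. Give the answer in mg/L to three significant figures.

358 mg/L

For a continuous step input, C/C₀ ≈ ½·erfc((x−vt)/(2√(Dt))).
vt = 1.87 × 48.8 = 91.256 m and 2√(Dt) = 2√(0.0163 × 48.8) = 1.784 m.
Argument (x−vt)/(2√(Dt)) = (90.5 − 91.256)/1.784 = -0.4238; ½·erfc(-0.4238) = 0.7255.
C = 494 × 0.7255 = 358 mg/L.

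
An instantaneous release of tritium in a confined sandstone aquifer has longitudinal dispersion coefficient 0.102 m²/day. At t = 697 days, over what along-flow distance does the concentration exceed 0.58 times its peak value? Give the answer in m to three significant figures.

24.9 m

The plume is Gaussian with σ = √(2Dt) = √(2 × 0.102 × 697) = 11.92 m.
C/C_peak = exp(−Δx²/(2σ²)) = 0.58 ⇒ Δx = σ·√(−2 ln 0.58) = 11.92 × 1.044 = 12.44 m.
Width = 2Δx = 24.9 m.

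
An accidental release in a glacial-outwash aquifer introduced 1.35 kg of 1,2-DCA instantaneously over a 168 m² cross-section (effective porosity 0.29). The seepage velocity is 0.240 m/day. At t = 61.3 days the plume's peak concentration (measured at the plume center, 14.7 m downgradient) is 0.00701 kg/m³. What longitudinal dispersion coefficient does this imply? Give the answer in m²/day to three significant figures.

At the plume center C_max = M/(n_e·A·√(4πDt)), so D = M²/(4πt·(n_e·A·C_max)²).
n_e·A·C_max = 0.29 × 168 × 0.00701 = 0.3415 kg/m.
D = 1.35²/(4π × 61.3 × 0.3415²) = 0.0203 m²/day.

0.0203 m²/day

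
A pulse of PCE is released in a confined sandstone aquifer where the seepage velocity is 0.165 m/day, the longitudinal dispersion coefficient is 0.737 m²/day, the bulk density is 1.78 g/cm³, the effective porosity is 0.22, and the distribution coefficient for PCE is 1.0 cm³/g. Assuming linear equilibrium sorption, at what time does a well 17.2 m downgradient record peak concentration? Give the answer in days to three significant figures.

Retardation factor R = 1 + ρ_b·K_d/n = 1 + 1.78 × 1.0/0.22 = 9.091.
Sorption retards both mechanisms: v_R = v/R = 0.01815 m/day, D_R = D/R = 0.08107 m²/day.
Peak time from v_R²t² + 2D_R t − x² = 0: t = (√(D_R² + v_R²x²) − D_R)/v_R².
√(D_R² + v_R²x²) = √(0.08107² + 0.01815² × 17.2²) = 0.3225; v_R² = 0.0003294.
t = (0.3225 − 0.08107)/0.0003294 = 733 days.

733 days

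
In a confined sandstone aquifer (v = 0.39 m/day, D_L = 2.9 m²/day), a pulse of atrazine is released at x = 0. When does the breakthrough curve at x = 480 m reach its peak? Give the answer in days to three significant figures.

1210 days

For the 1D instantaneous-source solution, setting ∂C/∂t = 0 at fixed x gives v²t² + 2Dt − x² = 0, so t = (√(D² + v²x²) − D)/v².
√(D² + v²x²) = √(2.9² + 0.39² × 480²) = 187.2; v² = 0.1521.
t = (187.2 − 2.9)/0.1521 = 1210 days (vs. the pure-advection estimate x/v = 1230 d).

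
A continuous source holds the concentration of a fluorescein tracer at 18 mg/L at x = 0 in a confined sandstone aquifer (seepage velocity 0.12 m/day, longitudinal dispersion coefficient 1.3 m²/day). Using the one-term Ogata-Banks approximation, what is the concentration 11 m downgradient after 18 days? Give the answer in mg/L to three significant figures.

1.77 mg/L

For a continuous step input, C/C₀ ≈ ½·erfc((x−vt)/(2√(Dt))).
vt = 0.12 × 18 = 2.16 m and 2√(Dt) = 2√(1.3 × 18) = 9.675 m.
Argument (x−vt)/(2√(Dt)) = (11 − 2.16)/9.675 = 0.9137; ½·erfc(0.9137) = 0.09815.
C = 18 × 0.09815 = 1.77 mg/L.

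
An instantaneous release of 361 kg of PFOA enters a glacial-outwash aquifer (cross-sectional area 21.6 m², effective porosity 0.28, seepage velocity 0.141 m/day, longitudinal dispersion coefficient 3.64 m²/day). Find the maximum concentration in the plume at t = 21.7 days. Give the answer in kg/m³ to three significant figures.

1.89 kg/m³

The peak of an instantaneous 1D plume sits at x = vt; there the Gaussian factor is 1 and C_max = M/(n_e·A·√(4πDt)), where n_e·A is the pore area the mass is dissolved in.
√(4πDt) = √(4π × 3.64 × 21.7) = 31.51 m, so C_max = 361/(0.28 × 21.6 × 31.51) = 1.89 kg/m³.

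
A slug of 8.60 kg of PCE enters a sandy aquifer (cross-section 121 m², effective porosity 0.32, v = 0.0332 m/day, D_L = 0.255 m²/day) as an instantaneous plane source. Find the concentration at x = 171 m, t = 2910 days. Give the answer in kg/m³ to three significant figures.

For an instantaneous plane source, C(x,t) = M/(n_e·A·√(4πDt)) · exp(−(x−vt)²/(4Dt)), with n_e·A the pore (flow) area.
Plume center vt = 0.0332 × 2910 = 96.612 m, so the well at 171 m is 74.388 m downgradient of the peak.
√(4πDt) = 96.57 m, giving peak height M/(n_e·A·√(4πDt)) = 8.60/(0.32 × 121 × 96.57) = 0.002300 kg/m³.
(x−vt)²/(4Dt) = (74.388)²/(4 × 0.255 × 2910) = 1.864; exp(−1.864) = 0.1551.
C = 0.002300 × 0.1551 = 0.000357 kg/m³.

0.000357 kg/m³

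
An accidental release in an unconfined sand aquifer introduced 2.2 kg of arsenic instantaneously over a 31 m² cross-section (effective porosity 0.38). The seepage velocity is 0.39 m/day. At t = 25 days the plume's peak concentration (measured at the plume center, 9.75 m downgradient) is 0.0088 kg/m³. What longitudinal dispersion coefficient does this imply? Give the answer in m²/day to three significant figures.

At the plume center C_max = M/(n_e·A·√(4πDt)), so D = M²/(4πt·(n_e·A·C_max)²).
n_e·A·C_max = 0.38 × 31 × 0.0088 = 0.1037 kg/m.
D = 2.2²/(4π × 25 × 0.1037²) = 1.43 m²/day.

1.43 m²/day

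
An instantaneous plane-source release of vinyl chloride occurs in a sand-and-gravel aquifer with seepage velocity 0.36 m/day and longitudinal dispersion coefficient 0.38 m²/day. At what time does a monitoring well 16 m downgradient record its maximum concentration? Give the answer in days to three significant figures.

For the 1D instantaneous-source solution, setting ∂C/∂t = 0 at fixed x gives v²t² + 2Dt − x² = 0, so t = (√(D² + v²x²) − D)/v².
√(D² + v²x²) = √(0.38² + 0.36² × 16²) = 5.773; v² = 0.1296.
t = (5.773 − 0.38)/0.1296 = 41.6 days (vs. the pure-advection estimate x/v = 44.4 d).

41.6 days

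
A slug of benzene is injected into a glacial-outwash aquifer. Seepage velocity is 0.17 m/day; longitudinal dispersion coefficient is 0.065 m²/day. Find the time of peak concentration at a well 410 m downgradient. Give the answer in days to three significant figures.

2410 days

For the 1D instantaneous-source solution, setting ∂C/∂t = 0 at fixed x gives v²t² + 2Dt − x² = 0, so t = (√(D² + v²x²) − D)/v².
√(D² + v²x²) = √(0.065² + 0.17² × 410²) = 69.70; v² = 0.0289.
t = (69.70 − 0.065)/0.0289 = 2410 days (vs. the pure-advection estimate x/v = 2410 d).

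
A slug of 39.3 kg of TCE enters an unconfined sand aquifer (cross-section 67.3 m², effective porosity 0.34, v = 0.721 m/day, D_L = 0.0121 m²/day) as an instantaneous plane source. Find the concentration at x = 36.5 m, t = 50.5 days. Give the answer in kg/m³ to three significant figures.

0.618 kg/m³

For an instantaneous plane source, C(x,t) = M/(n_e·A·√(4πDt)) · exp(−(x−vt)²/(4Dt)), with n_e·A the pore (flow) area.
Plume center vt = 0.721 × 50.5 = 36.4105 m, so the well at 36.5 m is 0.0895 m downgradient of the peak.
√(4πDt) = 2.771 m, giving peak height M/(n_e·A·√(4πDt)) = 39.3/(0.34 × 67.3 × 2.771) = 0.6198 kg/m³.
(x−vt)²/(4Dt) = (0.0895)²/(4 × 0.0121 × 50.5) = 0.003277; exp(−0.003277) = 0.9967.
C = 0.6198 × 0.9967 = 0.618 kg/m³.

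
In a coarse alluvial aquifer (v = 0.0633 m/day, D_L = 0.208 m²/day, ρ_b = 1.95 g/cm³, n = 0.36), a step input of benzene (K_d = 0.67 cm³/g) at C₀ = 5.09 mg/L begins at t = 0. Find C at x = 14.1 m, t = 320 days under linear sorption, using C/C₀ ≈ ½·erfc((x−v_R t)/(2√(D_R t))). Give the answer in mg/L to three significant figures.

Retardation factor R = 1 + ρ_b·K_d/n = 1 + 1.95 × 0.67/0.36 = 4.629.
Sorption retards both mechanisms: v_R = v/R = 0.01367 m/day, D_R = D/R = 0.04493 m²/day.
v_R·t = 0.01367 × 320 = 4.3744 m; 2√(D_R t) = 7.584 m; argument = (14.1 − 4.3744)/7.584 = 1.282.
C = C₀ × ½·erfc(1.282) = 5.09 × 0.03491 = 0.178 mg/L.

0.178 mg/L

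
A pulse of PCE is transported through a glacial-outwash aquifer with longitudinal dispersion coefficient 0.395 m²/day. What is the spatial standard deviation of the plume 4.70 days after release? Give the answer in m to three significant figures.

Dispersive spreading gives a Gaussian with σ² = 2Dt; advection only shifts the center.
σ = √(2 × 0.395 × 4.70) = 1.93 m.

1.93 m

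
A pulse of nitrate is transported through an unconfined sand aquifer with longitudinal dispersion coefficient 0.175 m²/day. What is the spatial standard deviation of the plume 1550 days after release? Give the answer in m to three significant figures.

23.3 m

Dispersive spreading gives a Gaussian with σ² = 2Dt; advection only shifts the center.
σ = √(2 × 0.175 × 1550) = 23.3 m.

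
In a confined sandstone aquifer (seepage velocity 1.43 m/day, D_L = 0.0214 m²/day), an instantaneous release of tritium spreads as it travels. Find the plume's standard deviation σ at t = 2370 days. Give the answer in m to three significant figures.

10.1 m

Dispersive spreading gives a Gaussian with σ² = 2Dt; advection only shifts the center.
σ = √(2 × 0.0214 × 2370) = 10.1 m.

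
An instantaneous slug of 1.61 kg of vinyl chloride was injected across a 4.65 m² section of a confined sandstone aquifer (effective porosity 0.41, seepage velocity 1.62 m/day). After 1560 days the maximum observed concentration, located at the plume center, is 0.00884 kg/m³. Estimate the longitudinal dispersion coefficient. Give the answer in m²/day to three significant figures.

At the plume center C_max = M/(n_e·A·√(4πDt)), so D = M²/(4πt·(n_e·A·C_max)²).
n_e·A·C_max = 0.41 × 4.65 × 0.00884 = 0.01685 kg/m.
D = 1.61²/(4π × 1560 × 0.01685²) = 0.466 m²/day.

0.466 m²/day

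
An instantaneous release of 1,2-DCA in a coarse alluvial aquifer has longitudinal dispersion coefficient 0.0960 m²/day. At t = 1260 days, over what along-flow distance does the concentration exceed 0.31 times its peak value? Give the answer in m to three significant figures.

47.6 m

The plume is Gaussian with σ = √(2Dt) = √(2 × 0.0960 × 1260) = 15.55 m.
C/C_peak = exp(−Δx²/(2σ²)) = 0.31 ⇒ Δx = σ·√(−2 ln 0.31) = 15.55 × 1.530 = 23.79 m.
Width = 2Δx = 47.6 m.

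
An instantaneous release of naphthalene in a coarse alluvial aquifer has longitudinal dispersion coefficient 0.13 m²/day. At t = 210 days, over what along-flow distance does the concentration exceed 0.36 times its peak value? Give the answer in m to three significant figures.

The plume is Gaussian with σ = √(2Dt) = √(2 × 0.13 × 210) = 7.389 m.
C/C_peak = exp(−Δx²/(2σ²)) = 0.36 ⇒ Δx = σ·√(−2 ln 0.36) = 7.389 × 1.429 = 10.56 m.
Width = 2Δx = 21.1 m.

21.1 m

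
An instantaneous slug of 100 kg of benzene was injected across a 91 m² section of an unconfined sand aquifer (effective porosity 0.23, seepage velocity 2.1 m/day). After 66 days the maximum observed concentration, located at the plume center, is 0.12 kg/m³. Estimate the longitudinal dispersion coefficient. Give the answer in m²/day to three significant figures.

At the plume center C_max = M/(n_e·A·√(4πDt)), so D = M²/(4πt·(n_e·A·C_max)²).
n_e·A·C_max = 0.23 × 91 × 0.12 = 2.512 kg/m.
D = 100²/(4π × 66 × 2.512²) = 1.91 m²/day.

1.91 m²/day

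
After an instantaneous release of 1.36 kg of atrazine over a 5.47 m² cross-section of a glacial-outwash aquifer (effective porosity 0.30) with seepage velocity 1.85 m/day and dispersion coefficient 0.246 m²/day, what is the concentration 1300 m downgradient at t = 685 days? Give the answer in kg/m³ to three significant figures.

0.00367 kg/m³

For an instantaneous plane source, C(x,t) = M/(n_e·A·√(4πDt)) · exp(−(x−vt)²/(4Dt)), with n_e·A the pore (flow) area.
Plume center vt = 1.85 × 685 = 1267.25 m, so the well at 1300 m is 32.75 m downgradient of the peak.
√(4πDt) = 46.02 m, giving peak height M/(n_e·A·√(4πDt)) = 1.36/(0.30 × 5.47 × 46.02) = 0.01801 kg/m³.
(x−vt)²/(4Dt) = (32.75)²/(4 × 0.246 × 685) = 1.591; exp(−1.591) = 0.2037.
C = 0.01801 × 0.2037 = 0.00367 kg/m³.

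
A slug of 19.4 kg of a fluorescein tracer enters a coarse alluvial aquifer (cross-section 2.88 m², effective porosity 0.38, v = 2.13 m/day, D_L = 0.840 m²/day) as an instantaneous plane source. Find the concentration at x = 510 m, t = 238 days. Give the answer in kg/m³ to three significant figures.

0.350 kg/m³

For an instantaneous plane source, C(x,t) = M/(n_e·A·√(4πDt)) · exp(−(x−vt)²/(4Dt)), with n_e·A the pore (flow) area.
Plume center vt = 2.13 × 238 = 506.94 m, so the well at 510 m is 3.06 m downgradient of the peak.
√(4πDt) = 50.12 m, giving peak height M/(n_e·A·√(4πDt)) = 19.4/(0.38 × 2.88 × 50.12) = 0.3537 kg/m³.
(x−vt)²/(4Dt) = (3.06)²/(4 × 0.840 × 238) = 0.01171; exp(−0.01171) = 0.9884.
C = 0.3537 × 0.9884 = 0.350 kg/m³.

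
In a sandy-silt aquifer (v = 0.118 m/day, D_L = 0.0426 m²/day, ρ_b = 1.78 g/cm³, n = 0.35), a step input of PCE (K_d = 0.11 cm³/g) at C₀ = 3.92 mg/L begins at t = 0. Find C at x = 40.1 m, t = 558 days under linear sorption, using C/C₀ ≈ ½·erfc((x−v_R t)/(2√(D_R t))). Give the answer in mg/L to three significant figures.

Retardation factor R = 1 + ρ_b·K_d/n = 1 + 1.78 × 0.11/0.35 = 1.559.
Sorption retards both mechanisms: v_R = v/R = 0.07569 m/day, D_R = D/R = 0.02733 m²/day.
v_R·t = 0.07569 × 558 = 42.23502 m; 2√(D_R t) = 7.810 m; argument = (40.1 − 42.23502)/7.810 = -0.2734.
C = C₀ × ½·erfc(-0.2734) = 3.92 × 0.6505 = 2.55 mg/L.

2.55 mg/L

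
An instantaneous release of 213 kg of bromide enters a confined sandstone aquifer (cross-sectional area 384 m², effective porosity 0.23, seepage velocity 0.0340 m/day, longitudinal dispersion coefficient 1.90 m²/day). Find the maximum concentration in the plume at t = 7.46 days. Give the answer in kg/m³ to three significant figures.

The peak of an instantaneous 1D plume sits at x = vt; there the Gaussian factor is 1 and C_max = M/(n_e·A·√(4πDt)), where n_e·A is the pore area the mass is dissolved in.
√(4πDt) = √(4π × 1.90 × 7.46) = 13.35 m, so C_max = 213/(0.23 × 384 × 13.35) = 0.181 kg/m³.

0.181 kg/m³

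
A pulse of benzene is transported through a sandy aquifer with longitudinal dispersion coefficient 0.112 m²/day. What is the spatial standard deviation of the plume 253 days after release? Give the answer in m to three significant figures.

7.53 m

Dispersive spreading gives a Gaussian with σ² = 2Dt; advection only shifts the center.
σ = √(2 × 0.112 × 253) = 7.53 m.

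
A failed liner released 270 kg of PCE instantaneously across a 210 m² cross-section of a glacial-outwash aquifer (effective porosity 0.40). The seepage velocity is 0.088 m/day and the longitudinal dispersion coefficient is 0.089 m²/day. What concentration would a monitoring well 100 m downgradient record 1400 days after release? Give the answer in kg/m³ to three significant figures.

0.0276 kg/m³

For an instantaneous plane source, C(x,t) = M/(n_e·A·√(4πDt)) · exp(−(x−vt)²/(4Dt)), with n_e·A the pore (flow) area.
Plume center vt = 0.088 × 1400 = 123.2 m, so the well at 100 m is 23.2 m upgradient of the peak.
√(4πDt) = 39.57 m, giving peak height M/(n_e·A·√(4πDt)) = 270/(0.40 × 210 × 39.57) = 0.08123 kg/m³.
(x−vt)²/(4Dt) = (-23.2)²/(4 × 0.089 × 1400) = 1.080; exp(−1.080) = 0.3396.
C = 0.08123 × 0.3396 = 0.0276 kg/m³.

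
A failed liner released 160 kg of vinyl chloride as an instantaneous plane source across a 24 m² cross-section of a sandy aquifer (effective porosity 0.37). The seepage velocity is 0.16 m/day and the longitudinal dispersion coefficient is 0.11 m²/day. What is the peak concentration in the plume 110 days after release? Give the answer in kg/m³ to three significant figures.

The peak of an instantaneous 1D plume sits at x = vt; there the Gaussian factor is 1 and C_max = M/(n_e·A·√(4πDt)), where n_e·A is the pore area the mass is dissolved in.
√(4πDt) = √(4π × 0.11 × 110) = 12.33 m, so C_max = 160/(0.37 × 24 × 12.33) = 1.46 kg/m³.

1.46 kg/m³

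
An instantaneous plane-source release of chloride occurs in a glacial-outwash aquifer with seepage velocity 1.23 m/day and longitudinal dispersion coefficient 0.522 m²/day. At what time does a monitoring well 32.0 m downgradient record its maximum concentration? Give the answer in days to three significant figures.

25.7 days

For the 1D instantaneous-source solution, setting ∂C/∂t = 0 at fixed x gives v²t² + 2Dt − x² = 0, so t = (√(D² + v²x²) − D)/v².
√(D² + v²x²) = √(0.522² + 1.23² × 32.0²) = 39.36; v² = 1.5129.
t = (39.36 − 0.522)/1.5129 = 25.7 days (vs. the pure-advection estimate x/v = 26.0 d).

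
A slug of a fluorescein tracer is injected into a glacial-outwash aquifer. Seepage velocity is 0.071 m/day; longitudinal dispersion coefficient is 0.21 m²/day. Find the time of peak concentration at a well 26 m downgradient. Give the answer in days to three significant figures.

327 days

For the 1D instantaneous-source solution, setting ∂C/∂t = 0 at fixed x gives v²t² + 2Dt − x² = 0, so t = (√(D² + v²x²) − D)/v².
√(D² + v²x²) = √(0.21² + 0.071² × 26²) = 1.858; v² = 0.005041.
t = (1.858 − 0.21)/0.005041 = 327 days (vs. the pure-advection estimate x/v = 366 d).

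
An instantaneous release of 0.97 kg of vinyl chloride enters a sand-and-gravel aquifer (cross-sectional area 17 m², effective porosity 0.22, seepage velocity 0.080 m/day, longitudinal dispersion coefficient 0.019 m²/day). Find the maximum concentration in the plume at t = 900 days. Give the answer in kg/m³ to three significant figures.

0.0177 kg/m³

The peak of an instantaneous 1D plume sits at x = vt; there the Gaussian factor is 1 and C_max = M/(n_e·A·√(4πDt)), where n_e·A is the pore area the mass is dissolved in.
√(4πDt) = √(4π × 0.019 × 900) = 14.66 m, so C_max = 0.97/(0.22 × 17 × 14.66) = 0.0177 kg/m³.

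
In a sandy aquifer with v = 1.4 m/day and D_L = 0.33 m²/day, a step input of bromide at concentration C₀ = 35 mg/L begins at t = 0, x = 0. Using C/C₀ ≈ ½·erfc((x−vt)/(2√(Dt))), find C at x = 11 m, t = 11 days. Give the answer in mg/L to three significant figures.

33.2 mg/L

For a continuous step input, C/C₀ ≈ ½·erfc((x−vt)/(2√(Dt))).
vt = 1.4 × 11 = 15.4 m and 2√(Dt) = 2√(0.33 × 11) = 3.811 m.
Argument (x−vt)/(2√(Dt)) = (11 − 15.4)/3.811 = -1.155; ½·erfc(-1.155) = 0.9488.
C = 35 × 0.9488 = 33.2 mg/L.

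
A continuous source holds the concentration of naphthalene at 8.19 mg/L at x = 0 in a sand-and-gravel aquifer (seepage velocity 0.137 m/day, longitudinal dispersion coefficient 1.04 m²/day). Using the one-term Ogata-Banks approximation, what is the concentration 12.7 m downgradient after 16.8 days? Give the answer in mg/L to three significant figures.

0.322 mg/L

For a continuous step input, C/C₀ ≈ ½·erfc((x−vt)/(2√(Dt))).
vt = 0.137 × 16.8 = 2.3016 m and 2√(Dt) = 2√(1.04 × 16.8) = 8.360 m.
Argument (x−vt)/(2√(Dt)) = (12.7 − 2.3016)/8.360 = 1.244; ½·erfc(1.244) = 0.03926.
C = 8.19 × 0.03926 = 0.322 mg/L.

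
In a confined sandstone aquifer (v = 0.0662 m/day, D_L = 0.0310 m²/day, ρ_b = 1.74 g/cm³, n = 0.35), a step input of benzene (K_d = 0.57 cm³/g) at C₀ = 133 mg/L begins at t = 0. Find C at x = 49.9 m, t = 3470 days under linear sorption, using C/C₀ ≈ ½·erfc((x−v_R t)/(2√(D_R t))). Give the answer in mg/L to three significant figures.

Retardation factor R = 1 + ρ_b·K_d/n = 1 + 1.74 × 0.57/0.35 = 3.834.
Sorption retards both mechanisms: v_R = v/R = 0.01727 m/day, D_R = D/R = 0.008086 m²/day.
v_R·t = 0.01727 × 3470 = 59.9269 m; 2√(D_R t) = 10.59 m; argument = (49.9 − 59.9269)/10.59 = -0.9468.
C = C₀ × ½·erfc(-0.9468) = 133 × 0.9097 = 121 mg/L.

121 mg/L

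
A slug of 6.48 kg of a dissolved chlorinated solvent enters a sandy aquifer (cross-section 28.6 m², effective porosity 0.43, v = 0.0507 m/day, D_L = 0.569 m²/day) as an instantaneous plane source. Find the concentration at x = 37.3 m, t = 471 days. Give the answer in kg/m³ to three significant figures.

0.00768 kg/m³

For an instantaneous plane source, C(x,t) = M/(n_e·A·√(4πDt)) · exp(−(x−vt)²/(4Dt)), with n_e·A the pore (flow) area.
Plume center vt = 0.0507 × 471 = 23.8797 m, so the well at 37.3 m is 13.4203 m downgradient of the peak.
√(4πDt) = 58.03 m, giving peak height M/(n_e·A·√(4πDt)) = 6.48/(0.43 × 28.6 × 58.03) = 0.009080 kg/m³.
(x−vt)²/(4Dt) = (13.4203)²/(4 × 0.569 × 471) = 0.1680; exp(−0.1680) = 0.8454.
C = 0.009080 × 0.8454 = 0.00768 kg/m³.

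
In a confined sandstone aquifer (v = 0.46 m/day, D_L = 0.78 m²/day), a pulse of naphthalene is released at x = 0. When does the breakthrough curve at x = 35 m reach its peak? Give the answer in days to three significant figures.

For the 1D instantaneous-source solution, setting ∂C/∂t = 0 at fixed x gives v²t² + 2Dt − x² = 0, so t = (√(D² + v²x²) − D)/v².
√(D² + v²x²) = √(0.78² + 0.46² × 35²) = 16.12; v² = 0.2116.
t = (16.12 − 0.78)/0.2116 = 72.5 days (vs. the pure-advection estimate x/v = 76.1 d).

72.5 days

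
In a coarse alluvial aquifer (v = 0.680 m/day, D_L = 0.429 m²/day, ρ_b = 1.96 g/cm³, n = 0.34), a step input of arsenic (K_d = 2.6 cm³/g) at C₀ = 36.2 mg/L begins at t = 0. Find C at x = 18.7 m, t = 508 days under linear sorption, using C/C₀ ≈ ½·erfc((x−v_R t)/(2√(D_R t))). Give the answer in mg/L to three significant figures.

Retardation factor R = 1 + ρ_b·K_d/n = 1 + 1.96 × 2.6/0.34 = 15.99.
Sorption retards both mechanisms: v_R = v/R = 0.04253 m/day, D_R = D/R = 0.02683 m²/day.
v_R·t = 0.04253 × 508 = 21.60524 m; 2√(D_R t) = 7.384 m; argument = (18.7 − 21.60524)/7.384 = -0.3935.
C = C₀ × ½·erfc(-0.3935) = 36.2 × 0.7111 = 25.7 mg/L.

25.7 mg/L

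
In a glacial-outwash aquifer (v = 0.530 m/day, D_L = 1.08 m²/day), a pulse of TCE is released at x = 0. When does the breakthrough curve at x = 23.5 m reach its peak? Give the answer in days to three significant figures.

40.7 days

For the 1D instantaneous-source solution, setting ∂C/∂t = 0 at fixed x gives v²t² + 2Dt − x² = 0, so t = (√(D² + v²x²) − D)/v².
√(D² + v²x²) = √(1.08² + 0.530² × 23.5²) = 12.50; v² = 0.2809.
t = (12.50 − 1.08)/0.2809 = 40.7 days (vs. the pure-advection estimate x/v = 44.3 d).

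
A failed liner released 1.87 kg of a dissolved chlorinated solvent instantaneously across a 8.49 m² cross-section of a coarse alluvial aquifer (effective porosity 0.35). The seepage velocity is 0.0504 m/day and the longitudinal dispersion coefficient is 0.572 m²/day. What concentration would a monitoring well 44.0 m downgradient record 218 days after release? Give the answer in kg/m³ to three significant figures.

For an instantaneous plane source, C(x,t) = M/(n_e·A·√(4πDt)) · exp(−(x−vt)²/(4Dt)), with n_e·A the pore (flow) area.
Plume center vt = 0.0504 × 218 = 10.9872 m, so the well at 44.0 m is 33.0128 m downgradient of the peak.
√(4πDt) = 39.59 m, giving peak height M/(n_e·A·√(4πDt)) = 1.87/(0.35 × 8.49 × 39.59) = 0.01590 kg/m³.
(x−vt)²/(4Dt) = (33.0128)²/(4 × 0.572 × 218) = 2.185; exp(−2.185) = 0.1125.
C = 0.01590 × 0.1125 = 0.00179 kg/m³.

0.00179 kg/m³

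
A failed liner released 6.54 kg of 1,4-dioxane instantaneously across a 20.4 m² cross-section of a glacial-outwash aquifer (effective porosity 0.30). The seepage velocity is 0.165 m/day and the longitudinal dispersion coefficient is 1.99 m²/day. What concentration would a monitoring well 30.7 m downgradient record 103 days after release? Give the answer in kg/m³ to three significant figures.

0.0167 kg/m³

For an instantaneous plane source, C(x,t) = M/(n_e·A·√(4πDt)) · exp(−(x−vt)²/(4Dt)), with n_e·A the pore (flow) area.
Plume center vt = 0.165 × 103 = 16.995 m, so the well at 30.7 m is 13.705 m downgradient of the peak.
√(4πDt) = 50.75 m, giving peak height M/(n_e·A·√(4πDt)) = 6.54/(0.30 × 20.4 × 50.75) = 0.02106 kg/m³.
(x−vt)²/(4Dt) = (13.705)²/(4 × 1.99 × 103) = 0.2291; exp(−0.2291) = 0.7952.
C = 0.02106 × 0.7952 = 0.0167 kg/m³.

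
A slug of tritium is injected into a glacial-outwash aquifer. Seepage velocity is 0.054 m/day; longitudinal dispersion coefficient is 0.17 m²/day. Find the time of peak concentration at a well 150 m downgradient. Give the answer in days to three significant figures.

For the 1D instantaneous-source solution, setting ∂C/∂t = 0 at fixed x gives v²t² + 2Dt − x² = 0, so t = (√(D² + v²x²) − D)/v².
√(D² + v²x²) = √(0.17² + 0.054² × 150²) = 8.102; v² = 0.002916.
t = (8.102 − 0.17)/0.002916 = 2720 days (vs. the pure-advection estimate x/v = 2780 d).

2720 days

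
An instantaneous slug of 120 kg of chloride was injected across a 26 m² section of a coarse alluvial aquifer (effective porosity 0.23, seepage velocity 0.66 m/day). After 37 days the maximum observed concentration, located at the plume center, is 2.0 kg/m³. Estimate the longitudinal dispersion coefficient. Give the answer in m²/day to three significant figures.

0.217 m²/day

At the plume center C_max = M/(n_e·A·√(4πDt)), so D = M²/(4πt·(n_e·A·C_max)²).
n_e·A·C_max = 0.23 × 26 × 2.0 = 11.96 kg/m.
D = 120²/(4π × 37 × 11.96²) = 0.217 m²/day.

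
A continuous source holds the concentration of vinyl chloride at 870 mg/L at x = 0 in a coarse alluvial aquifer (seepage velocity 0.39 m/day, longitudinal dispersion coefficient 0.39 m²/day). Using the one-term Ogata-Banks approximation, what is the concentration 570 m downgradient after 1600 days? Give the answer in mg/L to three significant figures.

For a continuous step input, C/C₀ ≈ ½·erfc((x−vt)/(2√(Dt))).
vt = 0.39 × 1600 = 624 m and 2√(Dt) = 2√(0.39 × 1600) = 49.96 m.
Argument (x−vt)/(2√(Dt)) = (570 − 624)/49.96 = -1.081; ½·erfc(-1.081) = 0.9368.
C = 870 × 0.9368 = 815 mg/L.

815 mg/L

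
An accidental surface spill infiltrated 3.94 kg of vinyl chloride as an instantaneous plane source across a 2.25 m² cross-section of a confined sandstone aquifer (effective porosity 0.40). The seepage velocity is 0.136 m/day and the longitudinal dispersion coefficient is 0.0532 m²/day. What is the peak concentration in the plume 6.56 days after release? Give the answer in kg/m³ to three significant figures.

2.09 kg/m³

The peak of an instantaneous 1D plume sits at x = vt; there the Gaussian factor is 1 and C_max = M/(n_e·A·√(4πDt)), where n_e·A is the pore area the mass is dissolved in.
√(4πDt) = √(4π × 0.0532 × 6.56) = 2.094 m, so C_max = 3.94/(0.40 × 2.25 × 2.094) = 2.09 kg/m³.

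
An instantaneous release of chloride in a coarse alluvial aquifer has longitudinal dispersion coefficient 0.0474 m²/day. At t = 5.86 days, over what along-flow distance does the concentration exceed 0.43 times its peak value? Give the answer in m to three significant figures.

The plume is Gaussian with σ = √(2Dt) = √(2 × 0.0474 × 5.86) = 0.7453 m.
C/C_peak = exp(−Δx²/(2σ²)) = 0.43 ⇒ Δx = σ·√(−2 ln 0.43) = 0.7453 × 1.299 = 0.9681 m.
Width = 2Δx = 1.94 m.

1.94 m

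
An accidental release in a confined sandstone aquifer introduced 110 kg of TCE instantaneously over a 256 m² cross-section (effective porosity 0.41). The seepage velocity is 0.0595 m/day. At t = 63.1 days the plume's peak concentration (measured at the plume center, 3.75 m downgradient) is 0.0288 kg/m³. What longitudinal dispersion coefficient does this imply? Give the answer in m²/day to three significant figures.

At the plume center C_max = M/(n_e·A·√(4πDt)), so D = M²/(4πt·(n_e·A·C_max)²).
n_e·A·C_max = 0.41 × 256 × 0.0288 = 3.023 kg/m.
D = 110²/(4π × 63.1 × 3.023²) = 1.67 m²/day.

1.67 m²/day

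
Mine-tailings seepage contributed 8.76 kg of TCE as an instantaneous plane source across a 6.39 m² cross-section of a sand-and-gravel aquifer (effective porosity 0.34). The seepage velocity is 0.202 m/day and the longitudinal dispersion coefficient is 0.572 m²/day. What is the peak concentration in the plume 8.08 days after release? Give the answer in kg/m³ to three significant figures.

0.529 kg/m³

The peak of an instantaneous 1D plume sits at x = vt; there the Gaussian factor is 1 and C_max = M/(n_e·A·√(4πDt)), where n_e·A is the pore area the mass is dissolved in.
√(4πDt) = √(4π × 0.572 × 8.08) = 7.621 m, so C_max = 8.76/(0.34 × 6.39 × 7.621) = 0.529 kg/m³.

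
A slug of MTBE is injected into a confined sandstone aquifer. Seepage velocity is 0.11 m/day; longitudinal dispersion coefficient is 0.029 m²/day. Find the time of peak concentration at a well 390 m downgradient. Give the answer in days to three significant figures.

3540 days

For the 1D instantaneous-source solution, setting ∂C/∂t = 0 at fixed x gives v²t² + 2Dt − x² = 0, so t = (√(D² + v²x²) − D)/v².
√(D² + v²x²) = √(0.029² + 0.11² × 390²) = 42.90; v² = 0.0121.
t = (42.90 − 0.029)/0.0121 = 3540 days (vs. the pure-advection estimate x/v = 3550 d).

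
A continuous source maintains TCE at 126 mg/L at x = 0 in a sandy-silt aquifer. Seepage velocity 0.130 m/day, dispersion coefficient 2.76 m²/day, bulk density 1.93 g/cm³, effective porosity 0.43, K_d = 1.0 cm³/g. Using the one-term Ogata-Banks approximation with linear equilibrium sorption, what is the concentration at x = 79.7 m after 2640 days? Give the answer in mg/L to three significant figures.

Retardation factor R = 1 + ρ_b·K_d/n = 1 + 1.93 × 1.0/0.43 = 5.488.
Sorption retards both mechanisms: v_R = v/R = 0.02369 m/day, D_R = D/R = 0.5029 m²/day.
v_R·t = 0.02369 × 2640 = 62.5416 m; 2√(D_R t) = 72.87 m; argument = (79.7 − 62.5416)/72.87 = 0.2355.
C = C₀ × ½·erfc(0.2355) = 126 × 0.3695 = 46.6 mg/L.

46.6 mg/L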